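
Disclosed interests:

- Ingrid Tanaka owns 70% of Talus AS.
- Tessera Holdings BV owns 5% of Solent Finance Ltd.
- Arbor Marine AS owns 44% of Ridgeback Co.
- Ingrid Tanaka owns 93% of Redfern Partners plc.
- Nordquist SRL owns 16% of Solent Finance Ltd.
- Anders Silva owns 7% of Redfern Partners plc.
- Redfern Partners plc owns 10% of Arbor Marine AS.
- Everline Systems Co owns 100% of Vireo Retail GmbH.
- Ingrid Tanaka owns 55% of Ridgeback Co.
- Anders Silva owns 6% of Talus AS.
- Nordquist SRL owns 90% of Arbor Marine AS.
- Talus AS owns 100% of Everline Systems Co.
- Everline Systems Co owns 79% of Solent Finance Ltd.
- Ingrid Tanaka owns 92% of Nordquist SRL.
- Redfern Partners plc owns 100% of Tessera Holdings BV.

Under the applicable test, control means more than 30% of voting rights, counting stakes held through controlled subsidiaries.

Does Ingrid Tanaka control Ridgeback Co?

Yes

Ingrid holds 92% of Nordquist, so Ingrid controls Nordquist.
Ingrid holds 93% of Redfern, so Ingrid controls Redfern.
Redfern and Nordquist together hold 10% + 90% = 100% of Arbor, so Ingrid controls Arbor.
Ingrid and Arbor together hold 55% + 44% = 99% of Ridgeback, so Ingrid controls Ridgeback.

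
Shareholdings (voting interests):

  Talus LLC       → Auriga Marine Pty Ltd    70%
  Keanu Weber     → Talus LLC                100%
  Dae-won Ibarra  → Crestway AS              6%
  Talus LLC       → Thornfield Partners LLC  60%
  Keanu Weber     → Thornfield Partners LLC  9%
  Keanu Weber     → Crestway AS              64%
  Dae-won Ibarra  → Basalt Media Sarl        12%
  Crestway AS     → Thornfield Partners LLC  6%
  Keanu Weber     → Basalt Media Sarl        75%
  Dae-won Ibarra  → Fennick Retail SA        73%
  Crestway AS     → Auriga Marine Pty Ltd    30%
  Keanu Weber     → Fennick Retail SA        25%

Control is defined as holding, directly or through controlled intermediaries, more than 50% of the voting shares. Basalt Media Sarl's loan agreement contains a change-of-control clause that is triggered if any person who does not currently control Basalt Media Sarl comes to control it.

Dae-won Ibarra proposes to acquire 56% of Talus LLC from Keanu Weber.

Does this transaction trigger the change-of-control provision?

No

The purchase adds only to Dae-won's holdings (Keanu's stake shrinks), so Dae-won is the only person who could newly come to control Basalt.
Dae-won holds 73% of Fennick, so Dae-won controls Fennick.
In Basalt, Dae-won's side holds only 12%, not > 50%.
So before the transaction, Dae-won does not control Basalt.
After the purchase, Dae-won holds 56% of Talus directly, and Keanu's stake falls to 44%.
Dae-won holds 56% of Talus, so Dae-won controls Talus.
Talus holds 60% of Thornfield, so Dae-won controls Thornfield.
Talus holds 70% of Auriga, so Dae-won controls Auriga.
After the transaction, Dae-won's side holds 12% of Basalt, not > 50%, so Dae-won still does not control Basalt.
No new person acquires control, so the clause is not triggered.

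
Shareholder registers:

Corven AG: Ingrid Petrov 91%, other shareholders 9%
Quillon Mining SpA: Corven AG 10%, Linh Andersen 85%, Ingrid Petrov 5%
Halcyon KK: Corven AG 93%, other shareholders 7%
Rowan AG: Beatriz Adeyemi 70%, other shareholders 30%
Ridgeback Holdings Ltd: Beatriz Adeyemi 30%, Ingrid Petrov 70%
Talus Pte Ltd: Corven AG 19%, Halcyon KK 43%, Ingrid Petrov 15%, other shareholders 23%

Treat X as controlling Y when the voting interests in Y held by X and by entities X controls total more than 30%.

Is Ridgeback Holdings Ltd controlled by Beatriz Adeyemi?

Beatriz holds 70% of Rowan, so Beatriz controls Rowan.
In Ridgeback, Beatriz's side holds only 30%, not > 30%.
So Beatriz does not control Ridgeback.

No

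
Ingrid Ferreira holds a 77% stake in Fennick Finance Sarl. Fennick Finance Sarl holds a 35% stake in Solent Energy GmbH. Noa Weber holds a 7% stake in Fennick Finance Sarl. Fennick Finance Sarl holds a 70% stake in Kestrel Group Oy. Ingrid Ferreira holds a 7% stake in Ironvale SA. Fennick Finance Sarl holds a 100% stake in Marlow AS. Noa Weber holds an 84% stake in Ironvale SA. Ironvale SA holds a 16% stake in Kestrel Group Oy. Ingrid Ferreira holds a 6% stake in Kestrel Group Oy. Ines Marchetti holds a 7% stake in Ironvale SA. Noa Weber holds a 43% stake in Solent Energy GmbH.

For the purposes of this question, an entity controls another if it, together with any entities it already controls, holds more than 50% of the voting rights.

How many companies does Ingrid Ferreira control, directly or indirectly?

3

Ingrid holds 77% of Fennick, so Ingrid controls Fennick.
Fennick and Ingrid together hold 70% + 6% = 76% of Kestrel, so Ingrid controls Kestrel.
Fennick holds 100% of Marlow, so Ingrid controls Marlow.
No other company's threshold is met.
Ingrid controls 3 companies.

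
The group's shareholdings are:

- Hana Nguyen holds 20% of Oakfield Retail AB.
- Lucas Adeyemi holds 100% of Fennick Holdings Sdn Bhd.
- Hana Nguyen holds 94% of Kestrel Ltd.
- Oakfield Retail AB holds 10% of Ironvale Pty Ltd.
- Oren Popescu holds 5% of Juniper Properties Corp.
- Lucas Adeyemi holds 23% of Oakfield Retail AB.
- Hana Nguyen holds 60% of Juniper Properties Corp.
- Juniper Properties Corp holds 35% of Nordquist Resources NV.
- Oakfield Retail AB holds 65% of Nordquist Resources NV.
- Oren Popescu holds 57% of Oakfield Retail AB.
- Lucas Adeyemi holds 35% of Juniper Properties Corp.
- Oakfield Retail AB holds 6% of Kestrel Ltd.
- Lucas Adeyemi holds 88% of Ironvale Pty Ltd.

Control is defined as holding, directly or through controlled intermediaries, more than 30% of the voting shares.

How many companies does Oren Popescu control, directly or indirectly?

2

Oren holds 57% of Oakfield, so Oren controls Oakfield.
Oakfield holds 65% of Nordquist, so Oren controls Nordquist.
No other company's threshold is met.
Oren controls 2 companies.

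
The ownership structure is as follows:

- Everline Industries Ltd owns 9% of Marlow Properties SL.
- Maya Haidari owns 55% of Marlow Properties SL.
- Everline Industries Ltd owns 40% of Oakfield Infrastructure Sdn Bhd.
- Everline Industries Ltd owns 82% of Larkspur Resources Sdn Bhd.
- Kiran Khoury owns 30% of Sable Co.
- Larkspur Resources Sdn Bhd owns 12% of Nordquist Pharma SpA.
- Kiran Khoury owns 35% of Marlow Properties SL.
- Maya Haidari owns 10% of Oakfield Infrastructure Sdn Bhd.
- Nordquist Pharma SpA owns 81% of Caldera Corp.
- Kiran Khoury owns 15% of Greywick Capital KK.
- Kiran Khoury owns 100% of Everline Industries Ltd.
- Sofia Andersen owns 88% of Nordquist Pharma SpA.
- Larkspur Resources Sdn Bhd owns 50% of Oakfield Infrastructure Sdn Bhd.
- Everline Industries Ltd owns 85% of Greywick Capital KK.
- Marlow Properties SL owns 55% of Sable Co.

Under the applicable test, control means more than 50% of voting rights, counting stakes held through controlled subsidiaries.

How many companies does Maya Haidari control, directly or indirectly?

Maya holds 55% of Marlow, so Maya controls Marlow.
Marlow holds 55% of Sable, so Maya controls Sable.
No other company's threshold is met.
Maya controls 2 companies.

2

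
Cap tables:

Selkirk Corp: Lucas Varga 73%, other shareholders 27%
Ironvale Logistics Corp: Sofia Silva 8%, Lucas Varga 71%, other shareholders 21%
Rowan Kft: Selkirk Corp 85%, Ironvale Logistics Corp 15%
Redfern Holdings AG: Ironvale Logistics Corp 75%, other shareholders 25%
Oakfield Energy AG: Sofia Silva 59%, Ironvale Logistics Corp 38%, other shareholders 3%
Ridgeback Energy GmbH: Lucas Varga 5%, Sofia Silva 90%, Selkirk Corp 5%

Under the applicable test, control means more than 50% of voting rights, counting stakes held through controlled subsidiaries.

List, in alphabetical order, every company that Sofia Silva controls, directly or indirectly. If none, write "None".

Sofia holds 59% of Oakfield, so Sofia controls Oakfield.
Sofia holds 90% of Ridgeback, so Sofia controls Ridgeback.
No other company's threshold is met.

Oakfield Energy AG, Ridgeback Energy GmbH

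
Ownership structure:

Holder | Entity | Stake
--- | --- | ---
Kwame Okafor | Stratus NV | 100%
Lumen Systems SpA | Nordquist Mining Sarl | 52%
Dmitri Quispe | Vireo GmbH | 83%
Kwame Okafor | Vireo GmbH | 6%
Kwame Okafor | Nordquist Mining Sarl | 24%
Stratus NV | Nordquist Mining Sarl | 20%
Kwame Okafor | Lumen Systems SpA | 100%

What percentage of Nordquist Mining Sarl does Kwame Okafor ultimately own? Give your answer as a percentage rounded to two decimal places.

96.00%

Kwame reaches Nordquist along 3 paths.
Via Stratus: 100% × 20% = 20%.
Via Lumen: 100% × 52% = 52%.
Direct stake: 24% = 24%.
Total: 20% + 52% + 24% = 96%.
Rounded: 96.00%.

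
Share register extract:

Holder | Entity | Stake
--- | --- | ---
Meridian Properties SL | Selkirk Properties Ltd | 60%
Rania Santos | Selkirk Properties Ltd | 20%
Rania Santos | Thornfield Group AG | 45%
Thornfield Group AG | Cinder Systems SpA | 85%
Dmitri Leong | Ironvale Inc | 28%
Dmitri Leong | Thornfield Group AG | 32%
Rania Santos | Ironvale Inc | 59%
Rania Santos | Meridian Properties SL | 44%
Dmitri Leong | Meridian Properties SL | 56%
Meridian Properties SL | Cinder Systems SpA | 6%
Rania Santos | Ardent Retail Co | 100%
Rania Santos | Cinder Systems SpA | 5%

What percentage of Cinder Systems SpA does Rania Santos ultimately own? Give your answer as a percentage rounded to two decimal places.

Rania reaches Cinder along 3 paths.
Direct stake: 5% = 5%.
Via Thornfield: 45% × 85% = 38.25%.
Via Meridian: 44% × 6% = 2.64%.
Total: 5% + 38.25% + 2.64% = 45.89%.

45.89%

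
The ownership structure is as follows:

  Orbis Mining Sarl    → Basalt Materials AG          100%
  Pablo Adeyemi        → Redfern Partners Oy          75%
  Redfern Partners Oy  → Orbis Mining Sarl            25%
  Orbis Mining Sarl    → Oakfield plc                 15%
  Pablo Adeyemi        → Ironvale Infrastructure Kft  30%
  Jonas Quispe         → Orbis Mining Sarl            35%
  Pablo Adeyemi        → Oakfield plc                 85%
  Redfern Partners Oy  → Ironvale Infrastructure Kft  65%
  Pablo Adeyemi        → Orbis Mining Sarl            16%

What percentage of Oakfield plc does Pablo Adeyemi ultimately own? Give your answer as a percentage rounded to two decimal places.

90.21%

Pablo reaches Oakfield along 3 paths.
Direct stake: 85% = 85%.
Via Orbis: 16% × 15% = 2.4%.
Via Redfern → Orbis: 75% × 25% × 15% = 2.8125%.
Total: 85% + 2.4% + 2.8125% = 90.2125%.
Rounded: 90.21%.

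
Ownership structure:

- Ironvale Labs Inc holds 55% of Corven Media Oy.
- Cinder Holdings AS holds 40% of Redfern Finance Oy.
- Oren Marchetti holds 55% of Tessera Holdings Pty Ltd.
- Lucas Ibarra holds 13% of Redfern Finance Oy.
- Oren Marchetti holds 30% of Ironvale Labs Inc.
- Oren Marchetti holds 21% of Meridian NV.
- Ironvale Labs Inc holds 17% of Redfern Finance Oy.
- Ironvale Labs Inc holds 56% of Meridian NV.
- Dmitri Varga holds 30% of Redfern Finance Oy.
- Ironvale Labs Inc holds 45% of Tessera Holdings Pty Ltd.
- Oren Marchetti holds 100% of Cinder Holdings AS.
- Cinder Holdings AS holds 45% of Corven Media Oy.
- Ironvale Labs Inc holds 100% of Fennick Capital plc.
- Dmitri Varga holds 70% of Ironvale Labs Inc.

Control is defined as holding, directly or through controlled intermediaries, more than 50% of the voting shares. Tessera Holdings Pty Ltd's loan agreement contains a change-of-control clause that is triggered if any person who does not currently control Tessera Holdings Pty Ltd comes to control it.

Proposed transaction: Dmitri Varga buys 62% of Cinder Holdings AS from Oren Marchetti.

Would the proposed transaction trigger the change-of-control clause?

No

The purchase adds only to Dmitri's holdings (Oren's stake shrinks), so Dmitri is the only person who could newly come to control Tessera.
Dmitri holds 70% of Ironvale, so Dmitri controls Ironvale.
Ironvale holds 100% of Fennick, so Dmitri controls Fennick.
Ironvale holds 56% of Meridian, so Dmitri controls Meridian.
Ironvale holds 55% of Corven, so Dmitri controls Corven.
In Tessera, Dmitri's side holds only 45%, not > 50%.
So before the transaction, Dmitri does not control Tessera.
After the purchase, Dmitri holds 62% of Cinder directly, and Oren's stake falls to 38%.
Dmitri holds 62% of Cinder, so Dmitri controls Cinder.
Cinder and Dmitri and Ironvale together hold 40% + 30% + 17% = 87% of Redfern, so Dmitri controls Redfern.
Cinder and Ironvale together hold 45% + 55% = 100% of Corven, so Dmitri controls Corven.
After the transaction, Dmitri's side holds 45% of Tessera, not > 50%, so Dmitri still does not control Tessera.
No new person acquires control, so the clause is not triggered.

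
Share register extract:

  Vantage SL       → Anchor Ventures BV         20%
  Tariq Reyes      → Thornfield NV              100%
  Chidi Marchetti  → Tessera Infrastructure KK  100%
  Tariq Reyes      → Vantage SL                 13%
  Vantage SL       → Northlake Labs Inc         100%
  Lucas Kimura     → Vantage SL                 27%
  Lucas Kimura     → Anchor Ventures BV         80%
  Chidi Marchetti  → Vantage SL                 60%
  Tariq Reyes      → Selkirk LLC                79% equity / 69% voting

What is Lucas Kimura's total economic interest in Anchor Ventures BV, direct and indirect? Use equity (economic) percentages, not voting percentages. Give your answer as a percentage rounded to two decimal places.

Lucas reaches Anchor along 2 paths.
Via Vantage: 27% × 20% = 5.4%.
Direct stake: 80% = 80%.
Total: 5.4% + 80% = 85.4%.
Rounded: 85.40%.

85.40%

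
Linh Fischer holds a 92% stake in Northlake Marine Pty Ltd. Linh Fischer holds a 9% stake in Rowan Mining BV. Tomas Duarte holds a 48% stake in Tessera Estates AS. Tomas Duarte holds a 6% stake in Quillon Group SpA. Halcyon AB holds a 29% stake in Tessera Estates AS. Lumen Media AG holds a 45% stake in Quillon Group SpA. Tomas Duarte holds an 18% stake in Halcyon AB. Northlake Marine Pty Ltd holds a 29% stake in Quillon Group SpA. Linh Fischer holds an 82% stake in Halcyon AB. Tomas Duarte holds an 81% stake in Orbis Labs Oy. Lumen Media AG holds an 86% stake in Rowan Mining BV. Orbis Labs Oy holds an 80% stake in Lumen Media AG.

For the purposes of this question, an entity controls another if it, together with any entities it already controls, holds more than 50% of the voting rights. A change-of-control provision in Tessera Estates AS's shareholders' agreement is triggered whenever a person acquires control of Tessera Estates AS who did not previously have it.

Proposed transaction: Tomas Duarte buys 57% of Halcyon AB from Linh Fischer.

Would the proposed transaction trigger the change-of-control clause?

The purchase adds only to Tomas's holdings (Linh's stake shrinks), so Tomas is the only person who could newly come to control Tessera.
Tomas holds 81% of Orbis, so Tomas controls Orbis.
Orbis holds 80% of Lumen, so Tomas controls Lumen.
Lumen and Tomas together hold 45% + 6% = 51% of Quillon, so Tomas controls Quillon.
Lumen holds 86% of Rowan, so Tomas controls Rowan.
In Tessera, Tomas's side holds only 48%, not > 50%.
So before the transaction, Tomas does not control Tessera.
After the purchase, Tomas's direct stake in Halcyon rises to 18% + 57% = 75%, and Linh's stake falls to 25%.
Tomas holds 75% of Halcyon, so Tomas controls Halcyon.
Halcyon and Tomas together hold 29% + 48% = 77% of Tessera, so Tomas controls Tessera.
Tomas did not control Tessera before and does after, so the clause is triggered.

Yes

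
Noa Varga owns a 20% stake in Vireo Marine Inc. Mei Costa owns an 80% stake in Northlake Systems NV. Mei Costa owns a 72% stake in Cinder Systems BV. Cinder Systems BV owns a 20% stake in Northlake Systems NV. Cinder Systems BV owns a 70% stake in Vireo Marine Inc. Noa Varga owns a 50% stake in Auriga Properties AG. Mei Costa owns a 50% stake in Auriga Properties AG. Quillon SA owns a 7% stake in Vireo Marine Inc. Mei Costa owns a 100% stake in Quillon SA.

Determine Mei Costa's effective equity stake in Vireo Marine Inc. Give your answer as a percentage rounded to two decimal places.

Mei reaches Vireo along 2 paths.
Via Quillon: 100% × 7% = 7%.
Via Cinder: 72% × 70% = 50.4%.
Total: 7% + 50.4% = 57.4%.
Rounded: 57.40%.

57.40%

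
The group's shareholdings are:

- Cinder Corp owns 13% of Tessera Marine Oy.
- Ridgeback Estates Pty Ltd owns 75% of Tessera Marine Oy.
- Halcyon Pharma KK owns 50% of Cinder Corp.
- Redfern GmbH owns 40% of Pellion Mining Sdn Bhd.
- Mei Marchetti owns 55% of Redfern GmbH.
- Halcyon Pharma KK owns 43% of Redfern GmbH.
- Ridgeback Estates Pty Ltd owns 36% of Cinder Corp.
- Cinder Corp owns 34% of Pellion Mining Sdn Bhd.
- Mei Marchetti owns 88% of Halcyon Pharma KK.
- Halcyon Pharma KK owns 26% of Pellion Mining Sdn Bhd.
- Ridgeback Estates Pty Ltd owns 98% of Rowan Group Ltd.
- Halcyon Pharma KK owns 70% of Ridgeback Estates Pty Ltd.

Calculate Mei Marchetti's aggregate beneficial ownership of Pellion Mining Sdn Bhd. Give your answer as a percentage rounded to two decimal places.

82.52%

Mei reaches Pellion along 5 paths.
Via Halcyon → Redfern: 88% × 43% × 40% = 15.136%.
Via Redfern: 55% × 40% = 22%.
Via Halcyon: 88% × 26% = 22.88%.
Via Halcyon → Ridgeback → Cinder: 88% × 70% × 36% × 34% = 7.53984%.
Via Halcyon → Cinder: 88% × 50% × 34% = 14.96%.
Total: 15.136% + 22% + 22.88% + 7.53984% + 14.96% = 82.51584%.
Rounded: 82.52%.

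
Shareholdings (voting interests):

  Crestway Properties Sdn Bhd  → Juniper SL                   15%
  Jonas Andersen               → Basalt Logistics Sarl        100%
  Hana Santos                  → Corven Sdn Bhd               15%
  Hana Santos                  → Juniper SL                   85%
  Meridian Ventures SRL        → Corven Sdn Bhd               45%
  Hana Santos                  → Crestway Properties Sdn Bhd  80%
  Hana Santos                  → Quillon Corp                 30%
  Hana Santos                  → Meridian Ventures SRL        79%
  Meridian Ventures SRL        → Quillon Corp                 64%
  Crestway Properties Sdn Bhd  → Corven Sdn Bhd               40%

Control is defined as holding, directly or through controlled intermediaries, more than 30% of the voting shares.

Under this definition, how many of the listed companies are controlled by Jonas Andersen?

1

Jonas holds 100% of Basalt, so Jonas controls Basalt.
No other company's threshold is met.
Jonas controls 1 company.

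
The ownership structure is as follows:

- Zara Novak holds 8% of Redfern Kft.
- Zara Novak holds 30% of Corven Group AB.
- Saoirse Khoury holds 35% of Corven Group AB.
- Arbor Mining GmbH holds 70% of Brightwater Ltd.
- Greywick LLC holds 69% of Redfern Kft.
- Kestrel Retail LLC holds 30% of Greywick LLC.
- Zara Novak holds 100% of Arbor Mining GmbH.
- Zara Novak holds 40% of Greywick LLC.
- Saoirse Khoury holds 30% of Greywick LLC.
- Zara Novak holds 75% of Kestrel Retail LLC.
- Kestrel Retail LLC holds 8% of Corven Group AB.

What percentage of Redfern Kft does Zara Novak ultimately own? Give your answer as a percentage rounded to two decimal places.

Zara reaches Redfern along 3 paths.
Via Greywick: 40% × 69% = 27.6%.
Via Kestrel → Greywick: 75% × 30% × 69% = 15.525%.
Direct stake: 8% = 8%.
Total: 27.6% + 15.525% + 8% = 51.125%.
Rounded: 51.13%.

51.13%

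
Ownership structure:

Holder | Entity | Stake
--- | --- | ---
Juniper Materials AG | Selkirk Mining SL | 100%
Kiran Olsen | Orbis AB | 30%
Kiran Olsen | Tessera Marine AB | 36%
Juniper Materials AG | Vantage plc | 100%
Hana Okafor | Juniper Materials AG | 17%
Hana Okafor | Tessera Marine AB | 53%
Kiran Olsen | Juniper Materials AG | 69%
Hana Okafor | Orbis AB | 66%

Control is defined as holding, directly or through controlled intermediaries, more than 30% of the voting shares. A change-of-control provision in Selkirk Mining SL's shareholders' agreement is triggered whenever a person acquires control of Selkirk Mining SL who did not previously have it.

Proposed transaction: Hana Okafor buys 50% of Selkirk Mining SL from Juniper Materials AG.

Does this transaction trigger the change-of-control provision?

The purchase adds only to Hana's holdings (Juniper's stake shrinks), so Hana is the only person who could newly come to control Selkirk.
Hana holds 53% of Tessera, so Hana controls Tessera.
Hana holds 66% of Orbis, so Hana controls Orbis.
Neither Hana nor any entity Hana controls holds any voting interest in Selkirk.
So before the transaction, Hana does not control Selkirk.
After the purchase, Hana holds 50% of Selkirk directly, and Juniper's stake falls to 50%.
Hana holds 50% of Selkirk, so Hana controls Selkirk.
Hana did not control Selkirk before and does after, so the clause is triggered.

Yes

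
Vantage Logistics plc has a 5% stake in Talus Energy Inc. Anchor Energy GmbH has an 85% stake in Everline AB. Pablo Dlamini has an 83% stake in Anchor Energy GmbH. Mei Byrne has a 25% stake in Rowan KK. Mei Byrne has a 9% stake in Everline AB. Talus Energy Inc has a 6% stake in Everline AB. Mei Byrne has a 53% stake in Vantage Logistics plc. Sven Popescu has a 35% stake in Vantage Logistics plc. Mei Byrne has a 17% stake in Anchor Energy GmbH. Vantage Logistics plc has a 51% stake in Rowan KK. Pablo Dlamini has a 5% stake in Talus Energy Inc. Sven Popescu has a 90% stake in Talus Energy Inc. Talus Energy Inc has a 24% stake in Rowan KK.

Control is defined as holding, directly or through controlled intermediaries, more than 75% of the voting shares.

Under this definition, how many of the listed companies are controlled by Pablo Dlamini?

2

Pablo holds 83% of Anchor, so Pablo controls Anchor.
Anchor holds 85% of Everline, so Pablo controls Everline.
No other company's threshold is met.
Pablo controls 2 companies.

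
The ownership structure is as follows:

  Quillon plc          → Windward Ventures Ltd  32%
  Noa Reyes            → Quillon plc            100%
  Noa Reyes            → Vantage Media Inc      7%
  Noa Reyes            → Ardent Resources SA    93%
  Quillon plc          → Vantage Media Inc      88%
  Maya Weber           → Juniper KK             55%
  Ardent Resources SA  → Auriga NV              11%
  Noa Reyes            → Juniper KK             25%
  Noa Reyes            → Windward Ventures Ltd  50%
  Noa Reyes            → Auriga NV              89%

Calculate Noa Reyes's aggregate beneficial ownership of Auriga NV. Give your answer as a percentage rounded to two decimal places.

Noa reaches Auriga along 2 paths.
Via Ardent: 93% × 11% = 10.23%.
Direct stake: 89% = 89%.
Total: 10.23% + 89% = 99.23%.

99.23%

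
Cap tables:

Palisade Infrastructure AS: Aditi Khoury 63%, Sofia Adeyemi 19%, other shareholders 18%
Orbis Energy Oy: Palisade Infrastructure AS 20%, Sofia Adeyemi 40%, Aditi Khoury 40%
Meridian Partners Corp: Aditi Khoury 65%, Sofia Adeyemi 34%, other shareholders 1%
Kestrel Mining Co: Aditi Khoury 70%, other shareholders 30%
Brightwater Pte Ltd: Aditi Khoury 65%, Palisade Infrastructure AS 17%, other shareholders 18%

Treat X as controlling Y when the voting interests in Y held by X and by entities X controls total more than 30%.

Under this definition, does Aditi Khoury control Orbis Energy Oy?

Aditi holds 63% of Palisade, so Aditi controls Palisade.
Palisade and Aditi together hold 20% + 40% = 60% of Orbis, so Aditi controls Orbis.

Yes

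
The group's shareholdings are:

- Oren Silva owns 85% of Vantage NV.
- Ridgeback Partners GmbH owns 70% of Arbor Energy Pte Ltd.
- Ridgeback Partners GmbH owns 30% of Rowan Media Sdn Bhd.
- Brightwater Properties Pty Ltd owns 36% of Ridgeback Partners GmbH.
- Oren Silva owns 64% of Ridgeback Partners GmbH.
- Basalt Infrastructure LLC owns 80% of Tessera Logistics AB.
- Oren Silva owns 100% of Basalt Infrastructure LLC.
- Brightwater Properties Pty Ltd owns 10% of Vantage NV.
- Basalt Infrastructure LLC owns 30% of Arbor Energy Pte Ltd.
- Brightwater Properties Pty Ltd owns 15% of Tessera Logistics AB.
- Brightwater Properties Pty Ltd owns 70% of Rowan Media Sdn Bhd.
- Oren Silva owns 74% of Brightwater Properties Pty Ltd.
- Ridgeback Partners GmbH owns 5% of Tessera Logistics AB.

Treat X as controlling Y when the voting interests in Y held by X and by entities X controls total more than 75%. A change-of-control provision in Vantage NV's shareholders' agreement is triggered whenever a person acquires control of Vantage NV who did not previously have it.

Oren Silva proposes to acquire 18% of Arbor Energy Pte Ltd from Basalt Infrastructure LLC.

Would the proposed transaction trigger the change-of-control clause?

The purchase adds only to Oren's holdings (Basalt's stake shrinks), so Oren is the only person who could newly come to control Vantage.
Oren holds 85% of Vantage, so Oren controls Vantage.
So Oren already controls Vantage before the transaction.
After the purchase, Oren holds 18% of Arbor directly, and Basalt's stake falls to 12%.
Oren controlled Vantage already, so this is not a new person acquiring control; every other person's position is unchanged or reduced.
No new person acquires control, so the clause is not triggered.

No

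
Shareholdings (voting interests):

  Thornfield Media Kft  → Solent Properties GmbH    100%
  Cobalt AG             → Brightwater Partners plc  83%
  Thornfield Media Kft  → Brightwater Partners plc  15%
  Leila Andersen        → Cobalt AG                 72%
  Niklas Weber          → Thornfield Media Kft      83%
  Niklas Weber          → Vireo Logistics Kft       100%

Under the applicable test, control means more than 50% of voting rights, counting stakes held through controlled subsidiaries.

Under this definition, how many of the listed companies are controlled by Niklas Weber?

Niklas holds 100% of Vireo, so Niklas controls Vireo.
Niklas holds 83% of Thornfield, so Niklas controls Thornfield.
Thornfield holds 100% of Solent, so Niklas controls Solent.
No other company's threshold is met.
Niklas controls 3 companies.

3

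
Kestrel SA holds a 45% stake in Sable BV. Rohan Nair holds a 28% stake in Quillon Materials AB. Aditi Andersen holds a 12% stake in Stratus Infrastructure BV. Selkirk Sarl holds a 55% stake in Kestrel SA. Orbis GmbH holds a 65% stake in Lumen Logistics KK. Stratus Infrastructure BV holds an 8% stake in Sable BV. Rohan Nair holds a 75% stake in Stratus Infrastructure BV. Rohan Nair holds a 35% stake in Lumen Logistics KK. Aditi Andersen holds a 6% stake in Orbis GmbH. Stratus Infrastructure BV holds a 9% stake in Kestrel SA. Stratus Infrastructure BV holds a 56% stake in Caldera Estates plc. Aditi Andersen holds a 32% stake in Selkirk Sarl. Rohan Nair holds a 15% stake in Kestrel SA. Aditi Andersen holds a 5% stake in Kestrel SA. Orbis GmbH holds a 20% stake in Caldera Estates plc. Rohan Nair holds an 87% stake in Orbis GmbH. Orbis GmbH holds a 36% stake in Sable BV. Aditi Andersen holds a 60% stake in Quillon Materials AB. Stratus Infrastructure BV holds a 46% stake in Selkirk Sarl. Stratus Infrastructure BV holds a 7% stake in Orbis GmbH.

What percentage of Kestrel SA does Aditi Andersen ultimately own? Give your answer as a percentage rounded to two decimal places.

Aditi reaches Kestrel along 4 paths.
Direct stake: 5% = 5%.
Via Stratus → Selkirk: 12% × 46% × 55% = 3.036%.
Via Selkirk: 32% × 55% = 17.6%.
Via Stratus: 12% × 9% = 1.08%.
Total: 5% + 3.036% + 17.6% + 1.08% = 26.716%.
Rounded: 26.72%.

26.72%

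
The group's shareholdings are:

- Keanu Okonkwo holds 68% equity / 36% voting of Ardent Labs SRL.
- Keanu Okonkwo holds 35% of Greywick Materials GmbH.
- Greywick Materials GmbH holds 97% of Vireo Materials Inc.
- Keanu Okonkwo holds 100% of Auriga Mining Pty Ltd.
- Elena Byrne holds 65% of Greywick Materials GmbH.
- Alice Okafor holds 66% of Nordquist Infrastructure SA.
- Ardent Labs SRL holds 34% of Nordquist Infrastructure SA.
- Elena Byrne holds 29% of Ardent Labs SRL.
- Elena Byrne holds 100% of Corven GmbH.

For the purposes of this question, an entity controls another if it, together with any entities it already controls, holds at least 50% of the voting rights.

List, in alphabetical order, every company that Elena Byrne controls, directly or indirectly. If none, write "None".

Corven GmbH, Greywick Materials GmbH, Vireo Materials Inc

Elena holds 65% of Greywick, so Elena controls Greywick.
Elena holds 100% of Corven, so Elena controls Corven.
Greywick holds 97% of Vireo, so Elena controls Vireo.
No other company's threshold is met.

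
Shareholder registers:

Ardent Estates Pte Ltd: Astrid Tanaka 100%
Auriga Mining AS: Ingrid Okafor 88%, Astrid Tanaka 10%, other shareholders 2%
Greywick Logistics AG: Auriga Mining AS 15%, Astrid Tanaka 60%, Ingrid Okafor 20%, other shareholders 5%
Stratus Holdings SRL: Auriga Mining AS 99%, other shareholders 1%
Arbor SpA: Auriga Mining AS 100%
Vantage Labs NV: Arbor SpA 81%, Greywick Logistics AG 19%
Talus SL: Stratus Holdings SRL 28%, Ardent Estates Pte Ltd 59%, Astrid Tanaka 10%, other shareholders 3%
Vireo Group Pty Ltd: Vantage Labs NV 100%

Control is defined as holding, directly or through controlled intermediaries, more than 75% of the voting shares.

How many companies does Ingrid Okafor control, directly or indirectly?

5

Ingrid holds 88% of Auriga, so Ingrid controls Auriga.
Auriga holds 99% of Stratus, so Ingrid controls Stratus.
Auriga holds 100% of Arbor, so Ingrid controls Arbor.
Arbor holds 81% of Vantage, so Ingrid controls Vantage.
Vantage holds 100% of Vireo, so Ingrid controls Vireo.
No other company's threshold is met.
Ingrid controls 5 companies.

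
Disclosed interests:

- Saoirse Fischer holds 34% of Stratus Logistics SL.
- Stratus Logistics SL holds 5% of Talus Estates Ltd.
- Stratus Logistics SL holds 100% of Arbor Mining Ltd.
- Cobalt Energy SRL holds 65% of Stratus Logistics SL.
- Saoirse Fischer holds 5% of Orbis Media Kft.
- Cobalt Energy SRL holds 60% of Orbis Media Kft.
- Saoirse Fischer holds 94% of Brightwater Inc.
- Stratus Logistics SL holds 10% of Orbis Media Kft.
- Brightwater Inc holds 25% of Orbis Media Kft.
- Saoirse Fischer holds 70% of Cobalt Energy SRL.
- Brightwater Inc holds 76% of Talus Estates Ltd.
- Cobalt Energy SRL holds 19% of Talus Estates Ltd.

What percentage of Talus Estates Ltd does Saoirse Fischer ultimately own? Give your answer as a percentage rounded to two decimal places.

Saoirse reaches Talus along 4 paths.
Via Brightwater: 94% × 76% = 71.44%.
Via Cobalt → Stratus: 70% × 65% × 5% = 2.275%.
Via Stratus: 34% × 5% = 1.7%.
Via Cobalt: 70% × 19% = 13.3%.
Total: 71.44% + 2.275% + 1.7% + 13.3% = 88.715%.
Rounded: 88.72%.

88.72%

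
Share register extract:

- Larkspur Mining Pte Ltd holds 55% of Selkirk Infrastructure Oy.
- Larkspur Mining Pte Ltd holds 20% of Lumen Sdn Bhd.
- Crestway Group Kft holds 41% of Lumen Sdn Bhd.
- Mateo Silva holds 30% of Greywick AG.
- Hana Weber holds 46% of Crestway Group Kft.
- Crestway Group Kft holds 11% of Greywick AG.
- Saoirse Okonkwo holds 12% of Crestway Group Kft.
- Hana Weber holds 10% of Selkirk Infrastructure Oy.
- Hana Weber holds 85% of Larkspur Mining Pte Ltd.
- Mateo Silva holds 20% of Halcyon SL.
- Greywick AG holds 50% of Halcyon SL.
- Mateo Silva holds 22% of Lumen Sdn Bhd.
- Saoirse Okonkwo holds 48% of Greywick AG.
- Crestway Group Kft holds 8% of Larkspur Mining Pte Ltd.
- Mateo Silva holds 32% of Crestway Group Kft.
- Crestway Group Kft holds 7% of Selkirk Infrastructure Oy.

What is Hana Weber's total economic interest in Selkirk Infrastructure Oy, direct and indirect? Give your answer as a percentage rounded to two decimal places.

Hana reaches Selkirk along 4 paths.
Direct stake: 10% = 10%.
Via Larkspur: 85% × 55% = 46.75%.
Via Crestway → Larkspur: 46% × 8% × 55% = 2.024%.
Via Crestway: 46% × 7% = 3.22%.
Total: 10% + 46.75% + 2.024% + 3.22% = 61.994%.
Rounded: 61.99%.

61.99%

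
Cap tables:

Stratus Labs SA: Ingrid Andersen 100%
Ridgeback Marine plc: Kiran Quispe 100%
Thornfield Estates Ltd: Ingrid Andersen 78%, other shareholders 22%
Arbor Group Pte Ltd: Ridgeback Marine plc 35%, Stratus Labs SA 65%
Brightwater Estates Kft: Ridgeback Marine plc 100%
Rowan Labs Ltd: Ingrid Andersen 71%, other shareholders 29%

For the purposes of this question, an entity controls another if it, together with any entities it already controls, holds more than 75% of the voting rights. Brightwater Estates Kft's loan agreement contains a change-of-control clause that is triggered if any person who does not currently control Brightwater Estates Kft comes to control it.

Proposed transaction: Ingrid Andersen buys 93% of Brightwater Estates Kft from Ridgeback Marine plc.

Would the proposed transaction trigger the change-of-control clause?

The purchase adds only to Ingrid's holdings (Ridgeback's stake shrinks), so Ingrid is the only person who could newly come to control Brightwater.
Ingrid holds 100% of Stratus, so Ingrid controls Stratus.
Ingrid holds 78% of Thornfield, so Ingrid controls Thornfield.
Neither Ingrid nor any entity Ingrid controls holds any voting interest in Brightwater.
So before the transaction, Ingrid does not control Brightwater.
After the purchase, Ingrid holds 93% of Brightwater directly, and Ridgeback's stake falls to 7%.
Ingrid holds 93% of Brightwater, so Ingrid controls Brightwater.
Ingrid did not control Brightwater before and does after, so the clause is triggered.

Yes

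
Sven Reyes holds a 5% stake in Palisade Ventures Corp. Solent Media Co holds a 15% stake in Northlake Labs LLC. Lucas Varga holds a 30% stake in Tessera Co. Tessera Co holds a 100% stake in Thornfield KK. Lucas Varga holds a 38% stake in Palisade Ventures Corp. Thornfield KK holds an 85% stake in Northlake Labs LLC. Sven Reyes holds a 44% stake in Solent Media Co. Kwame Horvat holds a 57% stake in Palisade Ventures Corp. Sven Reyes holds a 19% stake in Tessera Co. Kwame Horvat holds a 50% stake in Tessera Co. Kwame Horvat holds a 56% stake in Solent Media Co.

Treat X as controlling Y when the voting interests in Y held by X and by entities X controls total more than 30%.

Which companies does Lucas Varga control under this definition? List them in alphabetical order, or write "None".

Palisade Ventures Corp

Lucas holds 38% of Palisade, so Lucas controls Palisade.
No other company's threshold is met.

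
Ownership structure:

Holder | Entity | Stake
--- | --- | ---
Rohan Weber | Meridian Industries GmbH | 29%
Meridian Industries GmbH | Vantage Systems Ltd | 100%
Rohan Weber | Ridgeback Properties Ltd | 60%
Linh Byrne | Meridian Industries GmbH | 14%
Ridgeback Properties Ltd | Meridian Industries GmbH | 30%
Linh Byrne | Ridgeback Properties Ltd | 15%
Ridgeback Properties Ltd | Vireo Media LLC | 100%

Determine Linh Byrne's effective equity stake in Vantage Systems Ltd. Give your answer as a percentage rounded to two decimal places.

18.50%

Linh reaches Vantage along 2 paths.
Via Ridgeback → Meridian: 15% × 30% × 100% = 4.5%.
Via Meridian: 14% × 100% = 14%.
Total: 4.5% + 14% = 18.5%.
Rounded: 18.50%.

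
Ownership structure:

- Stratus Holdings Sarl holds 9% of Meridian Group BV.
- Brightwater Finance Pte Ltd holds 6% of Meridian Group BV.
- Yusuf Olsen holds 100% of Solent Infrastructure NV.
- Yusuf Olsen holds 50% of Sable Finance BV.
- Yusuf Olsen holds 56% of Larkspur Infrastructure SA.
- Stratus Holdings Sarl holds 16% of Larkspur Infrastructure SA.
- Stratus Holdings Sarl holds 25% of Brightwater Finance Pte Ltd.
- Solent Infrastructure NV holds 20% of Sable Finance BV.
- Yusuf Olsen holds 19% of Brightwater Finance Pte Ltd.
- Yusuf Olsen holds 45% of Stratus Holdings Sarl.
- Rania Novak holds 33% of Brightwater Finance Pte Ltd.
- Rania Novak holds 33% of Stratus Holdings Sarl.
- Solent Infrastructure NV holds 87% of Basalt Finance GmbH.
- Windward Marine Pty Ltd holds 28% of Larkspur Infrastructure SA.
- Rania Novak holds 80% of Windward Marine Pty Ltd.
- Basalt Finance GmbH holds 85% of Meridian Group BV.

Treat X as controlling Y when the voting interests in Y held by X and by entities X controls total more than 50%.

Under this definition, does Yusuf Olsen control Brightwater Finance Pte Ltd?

Yusuf holds 100% of Solent, so Yusuf controls Solent.
Solent holds 87% of Basalt, so Yusuf controls Basalt.
Basalt holds 85% of Meridian, so Yusuf controls Meridian.
Yusuf and Solent together hold 50% + 20% = 70% of Sable, so Yusuf controls Sable.
Yusuf holds 56% of Larkspur, so Yusuf controls Larkspur.
In Brightwater, Yusuf's side holds only 19%, not > 50%.
So Yusuf does not control Brightwater.

No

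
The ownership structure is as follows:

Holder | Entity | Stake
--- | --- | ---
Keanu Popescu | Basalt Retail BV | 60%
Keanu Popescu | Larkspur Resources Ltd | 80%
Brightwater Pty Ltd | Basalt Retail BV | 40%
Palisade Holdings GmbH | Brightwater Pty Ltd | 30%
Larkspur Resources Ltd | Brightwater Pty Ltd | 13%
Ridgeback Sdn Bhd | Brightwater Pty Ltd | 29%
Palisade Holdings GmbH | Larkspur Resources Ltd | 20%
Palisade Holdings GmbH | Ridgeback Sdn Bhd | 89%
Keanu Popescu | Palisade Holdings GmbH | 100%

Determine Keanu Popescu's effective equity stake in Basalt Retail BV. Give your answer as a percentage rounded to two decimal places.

Keanu reaches Basalt along 5 paths.
Via Larkspur → Brightwater: 80% × 13% × 40% = 4.16%.
Via Palisade → Larkspur → Brightwater: 100% × 20% × 13% × 40% = 1.04%.
Via Palisade → Brightwater: 100% × 30% × 40% = 12%.
Via Palisade → Ridgeback → Brightwater: 100% × 89% × 29% × 40% = 10.324%.
Direct stake: 60% = 60%.
Total: 4.16% + 1.04% + 12% + 10.324% + 60% = 87.524%.
Rounded: 87.52%.

87.52%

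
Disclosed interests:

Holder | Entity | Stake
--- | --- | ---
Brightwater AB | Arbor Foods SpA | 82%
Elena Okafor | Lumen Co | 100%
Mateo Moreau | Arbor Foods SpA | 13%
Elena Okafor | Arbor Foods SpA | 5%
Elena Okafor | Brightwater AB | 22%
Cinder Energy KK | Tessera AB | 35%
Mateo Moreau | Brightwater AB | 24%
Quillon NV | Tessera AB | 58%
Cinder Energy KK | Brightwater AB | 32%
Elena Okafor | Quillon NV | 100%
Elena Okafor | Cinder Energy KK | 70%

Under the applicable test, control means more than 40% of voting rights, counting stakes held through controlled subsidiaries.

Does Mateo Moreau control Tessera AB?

No

Mateo's largest direct stake is 24% in Brightwater, which does not meet the threshold, so Mateo controls no company.
Neither Mateo nor any entity Mateo controls holds any voting interest in Tessera.
So Mateo does not control Tessera.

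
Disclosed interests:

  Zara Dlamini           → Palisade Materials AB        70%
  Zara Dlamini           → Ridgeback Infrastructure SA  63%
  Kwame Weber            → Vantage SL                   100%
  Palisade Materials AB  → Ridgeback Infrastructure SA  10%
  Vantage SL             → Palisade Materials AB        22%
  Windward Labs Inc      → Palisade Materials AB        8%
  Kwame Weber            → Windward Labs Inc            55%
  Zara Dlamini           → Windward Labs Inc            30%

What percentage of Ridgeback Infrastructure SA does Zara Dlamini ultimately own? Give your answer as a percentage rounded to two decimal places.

70.24%

Zara reaches Ridgeback along 3 paths.
Direct stake: 63% = 63%.
Via Windward → Palisade: 30% × 8% × 10% = 0.24%.
Via Palisade: 70% × 10% = 7%.
Total: 63% + 0.24% + 7% = 70.24%.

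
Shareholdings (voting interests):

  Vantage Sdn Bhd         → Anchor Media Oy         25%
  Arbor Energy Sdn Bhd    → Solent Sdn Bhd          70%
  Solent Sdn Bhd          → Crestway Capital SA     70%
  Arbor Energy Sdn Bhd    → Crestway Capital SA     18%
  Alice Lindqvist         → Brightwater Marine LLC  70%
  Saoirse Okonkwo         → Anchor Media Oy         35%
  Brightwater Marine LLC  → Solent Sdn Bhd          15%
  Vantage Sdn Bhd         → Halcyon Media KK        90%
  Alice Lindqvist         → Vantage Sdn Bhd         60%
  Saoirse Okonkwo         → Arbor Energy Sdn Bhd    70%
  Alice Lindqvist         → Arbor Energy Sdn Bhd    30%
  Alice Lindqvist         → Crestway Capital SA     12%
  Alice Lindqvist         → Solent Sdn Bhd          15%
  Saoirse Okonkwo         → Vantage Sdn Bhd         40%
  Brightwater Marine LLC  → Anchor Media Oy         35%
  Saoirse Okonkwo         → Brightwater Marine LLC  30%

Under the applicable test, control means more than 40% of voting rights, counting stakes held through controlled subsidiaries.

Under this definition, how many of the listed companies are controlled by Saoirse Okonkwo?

3

Saoirse holds 70% of Arbor, so Saoirse controls Arbor.
Arbor holds 70% of Solent, so Saoirse controls Solent.
Solent and Arbor together hold 70% + 18% = 88% of Crestway, so Saoirse controls Crestway.
No other company's threshold is met.
Saoirse controls 3 companies.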